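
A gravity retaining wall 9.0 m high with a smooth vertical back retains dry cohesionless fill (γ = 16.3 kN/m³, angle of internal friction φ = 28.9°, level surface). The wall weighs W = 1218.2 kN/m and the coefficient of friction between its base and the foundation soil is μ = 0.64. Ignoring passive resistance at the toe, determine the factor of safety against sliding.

3.39

K_a = tan²(45° − 28.9°/2) = 0.3484.
P_a = ½K_aγH² = 0.5×0.3484×16.3×9.0² = 230.0 kN/m, acting at H/3 = 3.000 m above the base.
FS_sliding = μW / P_a = 0.64×1218.2 / 230.0 = 3.390.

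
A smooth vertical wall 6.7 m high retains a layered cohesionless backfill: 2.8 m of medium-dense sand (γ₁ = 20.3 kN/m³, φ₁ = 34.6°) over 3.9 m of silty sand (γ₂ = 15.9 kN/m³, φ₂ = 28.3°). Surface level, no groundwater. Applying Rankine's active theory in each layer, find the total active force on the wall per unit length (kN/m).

144 kN/m

K_a1 = tan²(45°−34.6°/2) = 0.2756; K_a2 = tan²(45°−28.3°/2) = 0.3568.
Layer 1: σ at base = K_a1 γ₁ h₁ = 15.67 kPa; P₁ = ½×15.67×2.8 = 21.93.
Layer 2: σ_v at top = γ₁h₁ = 56.84; σ_h top = K_a2×56.84 = 20.28; σ_h base = K_a2×(56.84+15.9×3.9) = 42.40.
P₂ = ½(20.28+42.40)×3.9 = 122.2. Total P_a = 21.93+122.2 = 144.2 kN/m.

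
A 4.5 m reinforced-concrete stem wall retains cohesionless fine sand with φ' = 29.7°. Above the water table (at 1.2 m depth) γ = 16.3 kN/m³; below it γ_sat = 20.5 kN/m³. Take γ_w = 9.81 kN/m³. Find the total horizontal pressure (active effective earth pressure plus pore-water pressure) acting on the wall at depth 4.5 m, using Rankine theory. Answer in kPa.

K_a = (1 − sin φ)/(1 + sin φ) = 0.3374.
γ' = 20.5 − 9.81 = 10.69 kN/m³.
Effective vertical stress at 4.5 m: σ'_v = 16.3×1.2 + 10.69×3.30 = 54.84 kPa.
σ'_h = K_a σ'_v = 0.3374 × 54.84 = 18.50 kPa; u = γ_w × 3.30 = 32.37 kPa.
Total σ_h = 18.50 + 32.37 = 50.87 kPa.

50.9 kPa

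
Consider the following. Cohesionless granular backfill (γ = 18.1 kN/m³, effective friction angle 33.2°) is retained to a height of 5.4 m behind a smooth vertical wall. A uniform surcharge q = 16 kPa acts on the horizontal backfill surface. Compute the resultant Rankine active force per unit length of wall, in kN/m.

102 kN/m

K_a = tan²(45° − φ/2) = 0.2924.
Soil triangle: ½ K_a γ H² = 0.5×0.2924×18.1×5.4² = 77.15 kN/m.
Surcharge rectangle: K_a q H = 0.2924×16×5.4 = 25.26 kN/m.
Total = 77.15 + 25.26 = 102.4 kN/m.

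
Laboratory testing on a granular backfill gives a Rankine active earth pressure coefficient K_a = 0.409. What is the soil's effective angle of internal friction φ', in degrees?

K_a = tan²(45° − φ/2) ⇒ 45° − φ/2 = arctan(√0.409) = 32.60°.
φ = 2(45° − 32.60°) = 24.80°.

24.8°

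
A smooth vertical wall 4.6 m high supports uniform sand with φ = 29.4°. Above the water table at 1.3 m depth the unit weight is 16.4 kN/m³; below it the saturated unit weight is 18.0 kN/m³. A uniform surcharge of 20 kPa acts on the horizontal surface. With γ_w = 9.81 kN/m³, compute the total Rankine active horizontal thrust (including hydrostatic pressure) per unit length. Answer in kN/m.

129 kN/m

K_a = tan²(45° − φ/2) = 0.3415.
γ' = 18.0 − 9.81 = 8.190 kN/m³. h₂ = H − d_w = 3.3 m.
σ'_h: at surface K_a·q = 6.829; at WT K_a(q+γd_w) = 14.11; at base K_a(q+γd_w+γ'h₂) = 23.34 kPa.
P₁ = ½(6.829+14.11)×1.3 = 13.61; P₂ = ½(14.11+23.34)×3.3 = 61.79; P_w = ½γ_w h₂² = 53.42.
Total = 13.61+61.79+53.42 = 128.8 kN/m.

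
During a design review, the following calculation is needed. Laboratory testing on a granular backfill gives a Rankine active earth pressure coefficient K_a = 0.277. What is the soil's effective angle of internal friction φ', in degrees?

34.5°

K_a = tan²(45° − φ/2) ⇒ 45° − φ/2 = arctan(√0.277) = 27.76°.
φ = 2(45° − 27.76°) = 34.48°.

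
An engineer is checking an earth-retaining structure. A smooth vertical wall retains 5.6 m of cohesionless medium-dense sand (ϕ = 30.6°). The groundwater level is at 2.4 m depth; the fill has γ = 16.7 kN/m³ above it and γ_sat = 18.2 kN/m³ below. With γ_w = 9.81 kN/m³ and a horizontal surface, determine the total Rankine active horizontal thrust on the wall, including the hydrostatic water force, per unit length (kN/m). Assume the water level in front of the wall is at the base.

122 kN/m

K_a = tan²(45° − φ/2) = 0.3253.
γ' = 18.2 − 9.81 = 8.390 kN/m³. Depth below WT = 3.2 m.
σ'_h at WT = K_a γ d_w = 13.04 kPa; at base = 13.04 + K_a γ' × 3.2 = 21.77 kPa.
P₁ (0–2.4 m) = ½×13.04×2.4 = 15.65. P₂ (2.4–5.6 m) = ½(13.04+21.77)×3.2 = 55.70.
P_w = ½ γ_w h₂² = 0.5×9.81×3.2² = 50.23. Total = 15.65+55.70+50.23 = 121.6 kN/m.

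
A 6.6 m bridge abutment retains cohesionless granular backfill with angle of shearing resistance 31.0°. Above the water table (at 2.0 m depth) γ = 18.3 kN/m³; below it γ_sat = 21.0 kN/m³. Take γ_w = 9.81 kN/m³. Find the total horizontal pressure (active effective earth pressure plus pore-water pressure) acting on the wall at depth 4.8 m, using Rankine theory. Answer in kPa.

K_a = (1 − sin φ)/(1 + sin φ) = 0.3201.
γ' = 21.0 − 9.81 = 11.19 kN/m³.
Effective vertical stress at 4.8 m: σ'_v = 18.3×2.0 + 11.19×2.80 = 67.93 kPa.
σ'_h = K_a σ'_v = 0.3201 × 67.93 = 21.74 kPa; u = γ_w × 2.80 = 27.47 kPa.
Total σ_h = 21.74 + 27.47 = 49.21 kPa.

49.2 kPa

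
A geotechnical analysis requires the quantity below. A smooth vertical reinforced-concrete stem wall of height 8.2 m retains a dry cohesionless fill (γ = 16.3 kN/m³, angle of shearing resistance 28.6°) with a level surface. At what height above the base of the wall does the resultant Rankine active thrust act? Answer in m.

K_a = 0.3525.
The pressure distribution is triangular, so the resultant acts at H/3 above the base = 8.2/3 = 2.733 m.

2.73 m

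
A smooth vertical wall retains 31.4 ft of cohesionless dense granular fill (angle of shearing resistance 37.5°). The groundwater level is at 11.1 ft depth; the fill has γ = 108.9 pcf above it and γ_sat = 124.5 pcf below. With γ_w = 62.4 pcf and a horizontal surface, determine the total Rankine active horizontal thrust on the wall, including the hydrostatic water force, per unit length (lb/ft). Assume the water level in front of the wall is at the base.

23600 lb/ft

K_a = tan²(45° − φ/2) = 0.2432.
γ' = 124.5 − 62.4 = 62.10 pcf. Depth below WT = 20.3 ft.
σ'_h at WT = K_a γ d_w = 294.0 psf; at base = 294.0 + K_a γ' × 20.3 = 600.5 psf.
P₁ (0–11.1 ft) = ½×294.0×11.1 = 1632. P₂ (11.1–31.4 ft) = ½(294.0+600.5)×20.3 = 9079.
P_w = ½ γ_w h₂² = 0.5×62.4×20.3² = 12860. Total = 1632+9079+12860 = 23570 lb/ft.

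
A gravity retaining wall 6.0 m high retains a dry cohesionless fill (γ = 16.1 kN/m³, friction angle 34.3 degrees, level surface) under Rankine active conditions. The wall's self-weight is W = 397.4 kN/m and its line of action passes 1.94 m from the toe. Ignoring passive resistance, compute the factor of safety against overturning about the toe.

4.76

K_a = tan²(45° − 34.3°/2) = 0.2792.
P_a = ½K_aγH² = 0.5×0.2792×16.1×6.0² = 80.90 kN/m, acting at H/3 = 2.000 m above the base.
Overturning moment M_o = P_a × H/3 = 80.90 × 2.000 = 161.8.
Resisting moment M_r = W × 1.94 = 397.4 × 1.94 = 771.0.
FS_overturning = M_r/M_o = 771.0/161.8 = 4.765.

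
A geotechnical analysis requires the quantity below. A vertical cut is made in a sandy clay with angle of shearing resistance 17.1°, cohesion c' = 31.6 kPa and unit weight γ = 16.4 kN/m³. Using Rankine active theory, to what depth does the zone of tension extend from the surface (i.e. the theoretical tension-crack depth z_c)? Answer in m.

5.22 m

K_a = tan²(45° − 17.1°/2) = 0.5455; √K_a = 0.7386.
The active pressure is zero where K_a γ z = 2c√K_a, so z_c = 2c/(γ√K_a) = 2×31.6/(16.4×0.7386) = 5.217 m.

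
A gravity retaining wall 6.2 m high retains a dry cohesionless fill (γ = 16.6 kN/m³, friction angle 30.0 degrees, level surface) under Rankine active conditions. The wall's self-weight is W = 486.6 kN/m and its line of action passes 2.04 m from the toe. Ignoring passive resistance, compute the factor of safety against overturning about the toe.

4.52

K_a = tan²(45° − 30.0°/2) = 0.3333.
P_a = ½K_aγH² = 0.5×0.3333×16.6×6.2² = 106.4 kN/m, acting at H/3 = 2.067 m above the base.
Overturning moment M_o = P_a × H/3 = 106.4 × 2.067 = 219.8.
Resisting moment M_r = W × 2.04 = 486.6 × 2.04 = 992.7.
FS_overturning = M_r/M_o = 992.7/219.8 = 4.516.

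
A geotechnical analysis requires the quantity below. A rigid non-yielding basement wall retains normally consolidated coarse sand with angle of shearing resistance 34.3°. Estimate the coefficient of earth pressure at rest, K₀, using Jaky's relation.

0.436

K₀ = 1 − sin φ' = 1 − sin 34.3° = 0.4365.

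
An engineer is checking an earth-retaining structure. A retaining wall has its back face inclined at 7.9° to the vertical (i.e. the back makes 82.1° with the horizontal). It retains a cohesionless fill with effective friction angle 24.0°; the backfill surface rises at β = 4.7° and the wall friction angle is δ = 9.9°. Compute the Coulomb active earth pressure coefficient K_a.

0.476

K_a = sin²(α+φ) / [sin²α · sin(α−δ) · (1 + √{sin(φ+δ)sin(φ−β) / (sin(α−δ)sin(α+β))})²].
With α = 82.1°, φ = 24.0°, δ = 9.9°, β = 4.7°: K_a = 0.4763.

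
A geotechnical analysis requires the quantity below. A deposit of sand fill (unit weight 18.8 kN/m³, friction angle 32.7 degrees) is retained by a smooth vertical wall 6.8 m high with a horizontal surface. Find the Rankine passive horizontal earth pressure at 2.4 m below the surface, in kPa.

151 kPa

K_p = (1 + sin φ)/(1 − sin φ) = 3.350.
σ_h = K_p γ z = 3.350 × 18.8 × 2.4 = 151.2 kPa.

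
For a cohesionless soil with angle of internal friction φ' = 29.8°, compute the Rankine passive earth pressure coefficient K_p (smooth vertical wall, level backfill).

K_p = (1 + sin φ)/(1 − sin φ) = tan²(45° + 29.8°/2) = 2.976.

2.98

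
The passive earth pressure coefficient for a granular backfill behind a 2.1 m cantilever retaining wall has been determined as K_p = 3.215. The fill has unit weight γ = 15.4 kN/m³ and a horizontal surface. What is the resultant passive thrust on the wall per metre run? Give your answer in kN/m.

109 kN/m

P = ½ K_p γ H² = 0.5 × 3.215 × 15.4 × 2.1² = 109.2 kN/m.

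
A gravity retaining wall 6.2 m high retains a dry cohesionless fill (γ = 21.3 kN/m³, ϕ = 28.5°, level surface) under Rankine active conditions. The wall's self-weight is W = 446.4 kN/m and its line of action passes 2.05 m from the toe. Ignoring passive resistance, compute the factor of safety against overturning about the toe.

K_a = tan²(45° − 28.5°/2) = 0.3540.
P_a = ½K_aγH² = 0.5×0.3540×21.3×6.2² = 144.9 kN/m, acting at H/3 = 2.067 m above the base.
Overturning moment M_o = P_a × H/3 = 144.9 × 2.067 = 299.5.
Resisting moment M_r = W × 2.05 = 446.4 × 2.05 = 915.1.
FS_overturning = M_r/M_o = 915.1/299.5 = 3.056.

3.06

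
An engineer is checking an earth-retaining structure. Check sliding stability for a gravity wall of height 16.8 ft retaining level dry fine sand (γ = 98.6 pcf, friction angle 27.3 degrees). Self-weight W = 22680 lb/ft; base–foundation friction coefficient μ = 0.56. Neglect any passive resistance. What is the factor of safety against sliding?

2.46

K_a = tan²(45° − 27.3°/2) = 0.3711.
P_a = ½K_aγH² = 0.5×0.3711×98.6×16.8² = 5164 lb/ft, acting at H/3 = 5.600 ft above the base.
FS_sliding = μW / P_a = 0.56×22680 / 5164 = 2.459.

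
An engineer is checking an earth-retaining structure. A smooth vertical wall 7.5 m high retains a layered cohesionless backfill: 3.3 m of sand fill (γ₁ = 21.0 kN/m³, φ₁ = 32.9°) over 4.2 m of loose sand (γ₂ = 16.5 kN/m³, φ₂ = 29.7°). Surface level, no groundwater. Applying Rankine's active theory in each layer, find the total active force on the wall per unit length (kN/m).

K_a1 = tan²(45°−32.9°/2) = 0.2960; K_a2 = tan²(45°−29.7°/2) = 0.3374.
Layer 1: σ at base = K_a1 γ₁ h₁ = 20.51 kPa; P₁ = ½×20.51×3.3 = 33.85.
Layer 2: σ_v at top = γ₁h₁ = 69.30; σ_h top = K_a2×69.30 = 23.38; σ_h base = K_a2×(69.30+16.5×4.2) = 46.76.
P₂ = ½(23.38+46.76)×4.2 = 147.3. Total P_a = 33.85+147.3 = 181.1 kN/m.

181 kN/m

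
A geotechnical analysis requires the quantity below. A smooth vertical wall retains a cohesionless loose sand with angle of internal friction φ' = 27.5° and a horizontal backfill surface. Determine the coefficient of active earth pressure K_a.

K_a = (1 − sin φ)/(1 + sin φ) = (1 − sin 27.5°)/(1 + sin 27.5°) = 0.3682.

0.368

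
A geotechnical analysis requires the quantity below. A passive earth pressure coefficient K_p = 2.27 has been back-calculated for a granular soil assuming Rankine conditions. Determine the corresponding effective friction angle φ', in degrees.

22.9°

K_p = (1+sin φ)/(1−sin φ) ⇒ sin φ = (K_p − 1)/(K_p + 1) = 0.3884.
φ = arcsin(0.3884) = 22.85°.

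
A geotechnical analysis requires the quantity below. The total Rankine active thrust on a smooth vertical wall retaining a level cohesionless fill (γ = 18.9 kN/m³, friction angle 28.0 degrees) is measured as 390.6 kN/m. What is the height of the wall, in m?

K_a = 0.3610. P_a = ½ K_a γ H² ⇒ H = √(2P_a/(K_a γ)).
H = √(2×390.6/(0.3610×18.9)) = 10.70 m.

10.7 m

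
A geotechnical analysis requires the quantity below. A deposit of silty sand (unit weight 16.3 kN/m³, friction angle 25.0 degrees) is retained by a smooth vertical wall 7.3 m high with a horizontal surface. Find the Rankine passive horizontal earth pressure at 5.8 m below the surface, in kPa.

233 kPa

K_p = (1 + sin φ)/(1 − sin φ) = 2.464.
σ_h = K_p γ z = 2.464 × 16.3 × 5.8 = 232.9 kPa.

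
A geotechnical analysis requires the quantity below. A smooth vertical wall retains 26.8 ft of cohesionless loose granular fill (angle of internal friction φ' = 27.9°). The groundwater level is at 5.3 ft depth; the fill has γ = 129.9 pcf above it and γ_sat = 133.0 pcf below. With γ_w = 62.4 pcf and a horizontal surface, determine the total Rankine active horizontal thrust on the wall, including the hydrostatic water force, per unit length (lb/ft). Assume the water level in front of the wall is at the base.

K_a = tan²(45° − φ/2) = 0.3625.
γ' = 133.0 − 62.4 = 70.60 pcf. Depth below WT = 21.5 ft.
σ'_h at WT = K_a γ d_w = 249.5 psf; at base = 249.5 + K_a γ' × 21.5 = 799.7 psf.
P₁ (0–5.3 ft) = ½×249.5×5.3 = 661.3. P₂ (5.3–26.8 ft) = ½(249.5+799.7)×21.5 = 11280.
P_w = ½ γ_w h₂² = 0.5×62.4×21.5² = 14420. Total = 661.3+11280+14420 = 26360 lb/ft.

26400 lb/ft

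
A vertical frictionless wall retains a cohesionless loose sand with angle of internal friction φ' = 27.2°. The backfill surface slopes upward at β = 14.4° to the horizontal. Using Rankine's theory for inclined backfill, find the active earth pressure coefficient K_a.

0.419

K_a = cos β · (cos β − √(cos²β − cos²φ)) / (cos β + √(cos²β − cos²φ)).
cos β = 0.9686, cos φ = 0.8894, √(cos²β − cos²φ) = 0.3835.
K_a = 0.9686 × (0.9686 − 0.3835)/(0.9686 + 0.3835) = 0.4191.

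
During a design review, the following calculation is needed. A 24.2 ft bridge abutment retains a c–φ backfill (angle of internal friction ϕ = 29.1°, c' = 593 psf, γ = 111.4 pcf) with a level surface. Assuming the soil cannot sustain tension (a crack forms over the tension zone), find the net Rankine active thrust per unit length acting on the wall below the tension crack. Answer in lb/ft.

K_a = 0.3456; √K_a = 0.5879.
Tension-crack depth z_c = 2c/(γ√K_a) = 2×593/(111.4×0.5879) = 18.11 ft.
σ_a at base = K_a γ H − 2c√K_a = 0.3456×111.4×24.2 − 2×593×0.5879 = 234.5 psf.
P_a = ½ × 234.5 × (H − z_c) = 0.5×234.5×6.090 = 713.9 lb/ft.

714 lb/ft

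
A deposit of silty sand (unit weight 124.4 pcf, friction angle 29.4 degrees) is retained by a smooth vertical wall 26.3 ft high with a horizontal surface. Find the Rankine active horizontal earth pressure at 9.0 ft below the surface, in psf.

382 psf

K_a = (1 − sin φ)/(1 + sin φ) = 0.3415.
σ_h = K_a γ z = 0.3415 × 124.4 × 9.0 = 382.3 psf.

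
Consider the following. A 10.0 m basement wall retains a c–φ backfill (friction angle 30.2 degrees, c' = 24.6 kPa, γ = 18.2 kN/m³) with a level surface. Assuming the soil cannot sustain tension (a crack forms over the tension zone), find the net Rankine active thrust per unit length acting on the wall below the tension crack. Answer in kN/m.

84.5 kN/m

K_a = 0.3307; √K_a = 0.5750.
Tension-crack depth z_c = 2c/(γ√K_a) = 2×24.6/(18.2×0.5750) = 4.701 m.
σ_a at base = K_a γ H − 2c√K_a = 0.3307×18.2×10.0 − 2×24.6×0.5750 = 31.89 kPa.
P_a = ½ × 31.89 × (H − z_c) = 0.5×31.89×5.299 = 84.48 kN/m.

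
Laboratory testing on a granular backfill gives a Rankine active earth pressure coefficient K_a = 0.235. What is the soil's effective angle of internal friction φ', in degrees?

38.3°

K_a = tan²(45° − φ/2) ⇒ 45° − φ/2 = arctan(√0.235) = 25.86°.
φ = 2(45° − 25.86°) = 38.27°.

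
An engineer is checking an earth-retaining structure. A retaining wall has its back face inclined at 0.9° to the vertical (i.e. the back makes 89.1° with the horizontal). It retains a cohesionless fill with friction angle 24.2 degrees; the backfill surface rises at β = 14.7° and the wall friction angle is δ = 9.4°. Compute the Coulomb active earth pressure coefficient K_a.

K_a = sin²(α+φ) / [sin²α · sin(α−δ) · (1 + √{sin(φ+δ)sin(φ−β) / (sin(α−δ)sin(α+β))})²].
With α = 89.1°, φ = 24.2°, δ = 9.4°, β = 14.7°: K_a = 0.5003.

0.500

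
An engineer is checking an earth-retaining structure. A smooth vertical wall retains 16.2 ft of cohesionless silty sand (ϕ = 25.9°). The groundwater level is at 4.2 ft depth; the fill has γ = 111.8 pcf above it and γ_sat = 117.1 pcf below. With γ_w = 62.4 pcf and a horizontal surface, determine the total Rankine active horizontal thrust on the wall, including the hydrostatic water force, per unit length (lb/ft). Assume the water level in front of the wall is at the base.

K_a = tan²(45° − φ/2) = 0.3920.
γ' = 117.1 − 62.4 = 54.70 pcf. Depth below WT = 12.0 ft.
σ'_h at WT = K_a γ d_w = 184.1 psf; at base = 184.1 + K_a γ' × 12.0 = 441.4 psf.
P₁ (0–4.2 ft) = ½×184.1×4.2 = 386.5. P₂ (4.2–16.2 ft) = ½(184.1+441.4)×12.0 = 3752.
P_w = ½ γ_w h₂² = 0.5×62.4×12.0² = 4493. Total = 386.5+3752+4493 = 8632 lb/ft.

8630 lb/ft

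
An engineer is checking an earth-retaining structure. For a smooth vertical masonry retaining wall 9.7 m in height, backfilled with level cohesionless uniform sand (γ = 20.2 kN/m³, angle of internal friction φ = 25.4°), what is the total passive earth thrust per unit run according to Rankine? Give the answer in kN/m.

2380 kN/m

K_p = tan²(45° + φ/2) = 2.502.
P_p = ½ K_p γ H² = 0.5 × 2.502 × 20.2 × 9.7² = 2378 kN/m.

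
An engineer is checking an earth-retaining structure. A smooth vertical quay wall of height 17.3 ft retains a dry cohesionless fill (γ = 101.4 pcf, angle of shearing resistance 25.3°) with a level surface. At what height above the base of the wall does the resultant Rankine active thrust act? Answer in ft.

K_a = 0.4012.
The pressure distribution is triangular, so the resultant acts at H/3 above the base = 17.3/3 = 5.767 ft.

5.77 ft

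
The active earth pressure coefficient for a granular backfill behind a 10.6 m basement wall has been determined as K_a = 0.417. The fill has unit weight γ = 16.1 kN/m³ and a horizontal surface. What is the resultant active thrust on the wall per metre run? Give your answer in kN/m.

P = ½ K_a γ H² = 0.5 × 0.417 × 16.1 × 10.6² = 377.2 kN/m.

377 kN/m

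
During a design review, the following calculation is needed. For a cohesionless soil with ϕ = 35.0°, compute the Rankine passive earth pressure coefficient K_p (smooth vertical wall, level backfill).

K_p = (1 + sin φ)/(1 − sin φ) = tan²(45° + 35.0°/2) = 3.690.

3.69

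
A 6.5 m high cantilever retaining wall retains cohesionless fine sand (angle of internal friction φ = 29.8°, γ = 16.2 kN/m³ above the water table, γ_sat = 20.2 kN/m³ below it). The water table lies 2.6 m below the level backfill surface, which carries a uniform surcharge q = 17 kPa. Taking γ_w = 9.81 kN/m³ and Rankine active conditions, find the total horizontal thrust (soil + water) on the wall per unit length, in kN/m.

K_a = tan²(45° − φ/2) = 0.3360.
γ' = 20.2 − 9.81 = 10.39 kN/m³. h₂ = H − d_w = 3.9 m.
σ'_h: at surface K_a·q = 5.712; at WT K_a(q+γd_w) = 19.87; at base K_a(q+γd_w+γ'h₂) = 33.48 kPa.
P₁ = ½(5.712+19.87)×2.6 = 33.25; P₂ = ½(19.87+33.48)×3.9 = 104.0; P_w = ½γ_w h₂² = 74.61.
Total = 33.25+104.0+74.61 = 211.9 kN/m.

212 kN/m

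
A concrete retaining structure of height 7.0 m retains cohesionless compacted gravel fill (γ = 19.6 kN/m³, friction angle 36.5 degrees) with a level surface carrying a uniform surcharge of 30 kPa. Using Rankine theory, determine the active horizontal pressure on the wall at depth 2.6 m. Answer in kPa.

K_a = (1 − sin φ)/(1 + sin φ) = 0.2541.
σ_v = γz + q = 19.6 × 2.6 + 30 = 80.96 kPa.
σ_h = K_a σ_v = 0.2541 × 80.96 = 20.57 kPa.

20.6 kPa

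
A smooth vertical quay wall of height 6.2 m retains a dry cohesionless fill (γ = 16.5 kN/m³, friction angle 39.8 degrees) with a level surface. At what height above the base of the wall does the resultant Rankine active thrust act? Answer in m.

2.07 m

K_a = 0.2194.
The pressure distribution is triangular, so the resultant acts at H/3 above the base = 6.2/3 = 2.067 m.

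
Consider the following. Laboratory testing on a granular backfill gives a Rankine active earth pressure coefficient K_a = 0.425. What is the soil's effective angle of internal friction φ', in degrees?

23.8°

K_a = tan²(45° − φ/2) ⇒ 45° − φ/2 = arctan(√0.425) = 33.10°.
φ = 2(45° − 33.10°) = 23.80°.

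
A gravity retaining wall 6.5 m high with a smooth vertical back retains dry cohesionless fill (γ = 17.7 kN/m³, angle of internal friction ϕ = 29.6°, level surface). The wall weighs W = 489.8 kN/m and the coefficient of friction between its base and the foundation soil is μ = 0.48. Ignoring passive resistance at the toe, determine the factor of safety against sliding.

K_a = tan²(45° − 29.6°/2) = 0.3387.
P_a = ½K_aγH² = 0.5×0.3387×17.7×6.5² = 126.7 kN/m, acting at H/3 = 2.167 m above the base.
FS_sliding = μW / P_a = 0.48×489.8 / 126.7 = 1.856.

1.86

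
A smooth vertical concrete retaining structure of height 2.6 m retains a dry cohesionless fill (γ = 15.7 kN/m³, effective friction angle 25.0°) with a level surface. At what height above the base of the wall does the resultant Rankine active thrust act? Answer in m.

0.867 m

K_a = 0.4059.
The pressure distribution is triangular, so the resultant acts at H/3 above the base = 2.6/3 = 0.8667 m.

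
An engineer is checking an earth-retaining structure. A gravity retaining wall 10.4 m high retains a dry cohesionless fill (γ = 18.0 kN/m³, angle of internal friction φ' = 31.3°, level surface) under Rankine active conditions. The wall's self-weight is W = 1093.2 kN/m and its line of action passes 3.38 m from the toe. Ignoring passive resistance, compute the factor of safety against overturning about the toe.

K_a = tan²(45° − 31.3°/2) = 0.3162.
P_a = ½K_aγH² = 0.5×0.3162×18.0×10.4² = 307.8 kN/m, acting at H/3 = 3.467 m above the base.
Overturning moment M_o = P_a × H/3 = 307.8 × 3.467 = 1067.
Resisting moment M_r = W × 3.38 = 1093.2 × 3.38 = 3695.
FS_overturning = M_r/M_o = 3695/1067 = 3.463.

3.46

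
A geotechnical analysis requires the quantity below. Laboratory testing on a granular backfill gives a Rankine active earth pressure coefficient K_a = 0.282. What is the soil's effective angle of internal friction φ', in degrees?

K_a = tan²(45° − φ/2) ⇒ 45° − φ/2 = arctan(√0.282) = 27.97°.
φ = 2(45° − 27.97°) = 34.06°.

34.1°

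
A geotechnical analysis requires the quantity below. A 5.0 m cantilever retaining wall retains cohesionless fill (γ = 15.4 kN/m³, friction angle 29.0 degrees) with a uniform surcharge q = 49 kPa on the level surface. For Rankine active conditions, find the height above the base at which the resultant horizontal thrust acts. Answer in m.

K_a = 0.3470.
Triangular part P₁ = ½K_aγH² = 66.79 at H/3 = 1.667 m; rectangular part P₂ = K_a q H = 85.01 at H/2 = 2.500 m.
ȳ = (P₁·1.667 + P₂·2.500)/(P₁+P₂) = 2.133 m.

2.13 m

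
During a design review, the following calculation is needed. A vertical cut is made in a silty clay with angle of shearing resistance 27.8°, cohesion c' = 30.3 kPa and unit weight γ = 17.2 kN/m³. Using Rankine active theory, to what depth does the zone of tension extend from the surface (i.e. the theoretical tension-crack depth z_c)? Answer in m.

5.84 m

K_a = tan²(45° − 27.8°/2) = 0.3639; √K_a = 0.6032.
The active pressure is zero where K_a γ z = 2c√K_a, so z_c = 2c/(γ√K_a) = 2×30.3/(17.2×0.6032) = 5.841 m.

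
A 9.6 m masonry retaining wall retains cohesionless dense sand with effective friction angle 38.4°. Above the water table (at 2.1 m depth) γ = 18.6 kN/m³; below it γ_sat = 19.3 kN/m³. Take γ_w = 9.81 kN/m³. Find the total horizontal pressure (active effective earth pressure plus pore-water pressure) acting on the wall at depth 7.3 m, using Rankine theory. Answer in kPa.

71.7 kPa

K_a = (1 − sin φ)/(1 + sin φ) = 0.2337.
γ' = 19.3 − 9.81 = 9.490 kN/m³.
Effective vertical stress at 7.3 m: σ'_v = 18.6×2.1 + 9.490×5.20 = 88.41 kPa.
σ'_h = K_a σ'_v = 0.2337 × 88.41 = 20.66 kPa; u = γ_w × 5.20 = 51.01 kPa.
Total σ_h = 20.66 + 51.01 = 71.67 kPa.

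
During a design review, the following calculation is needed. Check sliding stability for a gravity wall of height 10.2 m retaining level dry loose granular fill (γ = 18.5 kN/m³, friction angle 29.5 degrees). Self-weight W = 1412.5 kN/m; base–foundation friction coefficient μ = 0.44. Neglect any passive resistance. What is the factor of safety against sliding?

1.90

K_a = tan²(45° − 29.5°/2) = 0.3401.
P_a = ½K_aγH² = 0.5×0.3401×18.5×10.2² = 327.3 kN/m, acting at H/3 = 3.400 m above the base.
FS_sliding = μW / P_a = 0.44×1412.5 / 327.3 = 1.899.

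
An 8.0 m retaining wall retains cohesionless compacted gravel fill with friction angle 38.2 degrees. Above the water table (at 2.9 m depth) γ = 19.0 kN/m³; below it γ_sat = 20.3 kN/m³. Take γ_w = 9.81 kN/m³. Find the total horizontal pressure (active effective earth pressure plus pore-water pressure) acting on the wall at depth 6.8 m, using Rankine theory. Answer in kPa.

K_a = (1 − sin φ)/(1 + sin φ) = 0.2358.
γ' = 20.3 − 9.81 = 10.49 kN/m³.
Effective vertical stress at 6.8 m: σ'_v = 19.0×2.9 + 10.49×3.90 = 96.01 kPa.
σ'_h = K_a σ'_v = 0.2358 × 96.01 = 22.64 kPa; u = γ_w × 3.90 = 38.26 kPa.
Total σ_h = 22.64 + 38.26 = 60.90 kPa.

60.9 kPa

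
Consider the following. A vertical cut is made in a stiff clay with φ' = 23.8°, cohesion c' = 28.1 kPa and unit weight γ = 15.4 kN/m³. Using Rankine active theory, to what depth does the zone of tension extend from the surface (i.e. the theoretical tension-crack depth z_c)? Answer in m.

5.60 m

K_a = tan²(45° − 23.8°/2) = 0.4250; √K_a = 0.6519.
The active pressure is zero where K_a γ z = 2c√K_a, so z_c = 2c/(γ√K_a) = 2×28.1/(15.4×0.6519) = 5.598 m.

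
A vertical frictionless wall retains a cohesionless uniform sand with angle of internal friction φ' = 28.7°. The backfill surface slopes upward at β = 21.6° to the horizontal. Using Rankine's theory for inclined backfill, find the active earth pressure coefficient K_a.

K_a = cos β · (cos β − √(cos²β − cos²φ)) / (cos β + √(cos²β − cos²φ)).
cos β = 0.9298, cos φ = 0.8771, √(cos²β − cos²φ) = 0.3084.
K_a = 0.9298 × (0.9298 − 0.3084)/(0.9298 + 0.3084) = 0.4666.

0.467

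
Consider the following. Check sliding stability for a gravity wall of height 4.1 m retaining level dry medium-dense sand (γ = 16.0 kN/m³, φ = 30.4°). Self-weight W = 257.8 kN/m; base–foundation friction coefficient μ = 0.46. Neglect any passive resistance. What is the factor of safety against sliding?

K_a = tan²(45° − 30.4°/2) = 0.3280.
P_a = ½K_aγH² = 0.5×0.3280×16.0×4.1² = 44.11 kN/m, acting at H/3 = 1.367 m above the base.
FS_sliding = μW / P_a = 0.46×257.8 / 44.11 = 2.689.

2.69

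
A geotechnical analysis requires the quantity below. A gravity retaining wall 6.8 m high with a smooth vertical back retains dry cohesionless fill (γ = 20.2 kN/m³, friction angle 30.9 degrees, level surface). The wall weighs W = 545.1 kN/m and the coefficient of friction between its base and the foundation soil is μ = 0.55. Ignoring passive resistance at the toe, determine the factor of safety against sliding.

K_a = tan²(45° − 30.9°/2) = 0.3214.
P_a = ½K_aγH² = 0.5×0.3214×20.2×6.8² = 150.1 kN/m, acting at H/3 = 2.267 m above the base.
FS_sliding = μW / P_a = 0.55×545.1 / 150.1 = 1.997.

2.00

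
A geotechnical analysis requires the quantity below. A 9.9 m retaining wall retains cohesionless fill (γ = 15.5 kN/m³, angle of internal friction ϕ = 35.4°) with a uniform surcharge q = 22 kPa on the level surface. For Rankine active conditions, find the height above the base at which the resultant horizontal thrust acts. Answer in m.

3.67 m

K_a = 0.2664.
Triangular part P₁ = ½K_aγH² = 202.4 at H/3 = 3.300 m; rectangular part P₂ = K_a q H = 58.02 at H/2 = 4.950 m.
ȳ = (P₁·3.300 + P₂·4.950)/(P₁+P₂) = 3.668 m.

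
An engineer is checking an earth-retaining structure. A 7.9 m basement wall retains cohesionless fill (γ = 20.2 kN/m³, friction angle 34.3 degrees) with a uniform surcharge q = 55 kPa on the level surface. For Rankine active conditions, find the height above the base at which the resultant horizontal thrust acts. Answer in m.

3.17 m

K_a = 0.2792.
Triangular part P₁ = ½K_aγH² = 176.0 at H/3 = 2.633 m; rectangular part P₂ = K_a q H = 121.3 at H/2 = 3.950 m.
ȳ = (P₁·2.633 + P₂·3.950)/(P₁+P₂) = 3.171 m.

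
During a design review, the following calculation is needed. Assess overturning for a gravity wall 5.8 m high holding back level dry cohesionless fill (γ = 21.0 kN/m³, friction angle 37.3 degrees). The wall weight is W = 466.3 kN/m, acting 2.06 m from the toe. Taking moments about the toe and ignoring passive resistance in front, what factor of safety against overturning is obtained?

K_a = tan²(45° − 37.3°/2) = 0.2453.
P_a = ½K_aγH² = 0.5×0.2453×21.0×5.8² = 86.66 kN/m, acting at H/3 = 1.933 m above the base.
Overturning moment M_o = P_a × H/3 = 86.66 × 1.933 = 167.5.
Resisting moment M_r = W × 2.06 = 466.3 × 2.06 = 960.6.
FS_overturning = M_r/M_o = 960.6/167.5 = 5.733.

5.73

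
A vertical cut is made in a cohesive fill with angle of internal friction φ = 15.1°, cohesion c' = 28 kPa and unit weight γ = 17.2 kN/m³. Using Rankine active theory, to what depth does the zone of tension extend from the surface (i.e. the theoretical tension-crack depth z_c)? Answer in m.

K_a = tan²(45° − 15.1°/2) = 0.5867; √K_a = 0.7659.
The active pressure is zero where K_a γ z = 2c√K_a, so z_c = 2c/(γ√K_a) = 2×28/(17.2×0.7659) = 4.251 m.

4.25 m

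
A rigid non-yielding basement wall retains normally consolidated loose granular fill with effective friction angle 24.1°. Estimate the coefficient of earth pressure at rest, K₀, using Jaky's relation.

0.592

K₀ = 1 − sin φ' = 1 − sin 24.1° = 0.5917.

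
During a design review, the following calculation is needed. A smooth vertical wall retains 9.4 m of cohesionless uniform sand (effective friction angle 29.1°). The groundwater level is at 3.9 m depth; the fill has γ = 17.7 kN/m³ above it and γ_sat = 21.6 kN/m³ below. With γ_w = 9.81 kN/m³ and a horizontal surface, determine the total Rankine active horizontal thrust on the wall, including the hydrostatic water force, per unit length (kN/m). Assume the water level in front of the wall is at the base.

388 kN/m

K_a = tan²(45° − φ/2) = 0.3456.
γ' = 21.6 − 9.81 = 11.79 kN/m³. Depth below WT = 5.5 m.
σ'_h at WT = K_a γ d_w = 23.86 kPa; at base = 23.86 + K_a γ' × 5.5 = 46.27 kPa.
P₁ (0–3.9 m) = ½×23.86×3.9 = 46.52. P₂ (3.9–9.4 m) = ½(23.86+46.27)×5.5 = 192.8.
P_w = ½ γ_w h₂² = 0.5×9.81×5.5² = 148.4. Total = 46.52+192.8+148.4 = 387.7 kN/m.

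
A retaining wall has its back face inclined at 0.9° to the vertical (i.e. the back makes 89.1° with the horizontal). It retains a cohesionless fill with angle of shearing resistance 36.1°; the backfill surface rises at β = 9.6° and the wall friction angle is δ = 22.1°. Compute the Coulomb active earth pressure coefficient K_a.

K_a = sin²(α+φ) / [sin²α · sin(α−δ) · (1 + √{sin(φ+δ)sin(φ−β) / (sin(α−δ)sin(α+β))})²].
With α = 89.1°, φ = 36.1°, δ = 22.1°, β = 9.6°: K_a = 0.2679.

0.268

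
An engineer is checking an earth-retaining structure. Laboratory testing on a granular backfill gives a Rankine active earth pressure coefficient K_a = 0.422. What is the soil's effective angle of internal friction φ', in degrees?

24.0°

K_a = tan²(45° − φ/2) ⇒ 45° − φ/2 = arctan(√0.422) = 33.01°.
φ = 2(45° − 33.01°) = 23.98°.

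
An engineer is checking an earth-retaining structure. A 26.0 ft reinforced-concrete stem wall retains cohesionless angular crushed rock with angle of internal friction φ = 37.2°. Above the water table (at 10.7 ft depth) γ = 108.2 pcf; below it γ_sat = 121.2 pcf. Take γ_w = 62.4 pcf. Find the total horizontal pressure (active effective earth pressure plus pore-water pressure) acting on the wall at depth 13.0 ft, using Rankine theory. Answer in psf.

K_a = (1 − sin φ)/(1 + sin φ) = 0.2464.
γ' = 121.2 − 62.4 = 58.80 pcf.
Effective vertical stress at 13.0 ft: σ'_v = 108.2×10.7 + 58.80×2.30 = 1293 psf.
σ'_h = K_a σ'_v = 0.2464 × 1293 = 318.6 psf; u = γ_w × 2.30 = 143.5 psf.
Total σ_h = 318.6 + 143.5 = 462.1 psf.

462 psf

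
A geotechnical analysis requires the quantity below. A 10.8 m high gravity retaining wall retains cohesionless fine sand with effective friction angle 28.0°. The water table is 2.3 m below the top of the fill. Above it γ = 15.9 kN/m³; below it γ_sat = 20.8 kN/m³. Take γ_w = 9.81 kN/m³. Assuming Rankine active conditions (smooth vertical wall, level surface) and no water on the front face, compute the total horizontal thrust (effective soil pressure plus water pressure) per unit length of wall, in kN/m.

625 kN/m

K_a = tan²(45° − φ/2) = 0.3610.
γ' = 20.8 − 9.81 = 10.99 kN/m³. Depth below WT = 8.5 m.
σ'_h at WT = K_a γ d_w = 13.20 kPa; at base = 13.20 + K_a γ' × 8.5 = 46.93 kPa.
P₁ (0–2.3 m) = ½×13.20×2.3 = 15.18. P₂ (2.3–10.8 m) = ½(13.20+46.93)×8.5 = 255.6.
P_w = ½ γ_w h₂² = 0.5×9.81×8.5² = 354.4. Total = 15.18+255.6+354.4 = 625.1 kN/m.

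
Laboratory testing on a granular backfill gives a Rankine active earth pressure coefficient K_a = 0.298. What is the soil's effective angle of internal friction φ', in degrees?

K_a = tan²(45° − φ/2) ⇒ 45° − φ/2 = arctan(√0.298) = 28.63°.
φ = 2(45° − 28.63°) = 32.74°.

32.7°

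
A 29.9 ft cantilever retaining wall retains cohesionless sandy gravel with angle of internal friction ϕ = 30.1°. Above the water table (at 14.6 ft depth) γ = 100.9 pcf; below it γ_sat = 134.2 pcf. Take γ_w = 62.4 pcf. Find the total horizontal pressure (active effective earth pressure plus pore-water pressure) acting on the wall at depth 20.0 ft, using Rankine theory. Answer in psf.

K_a = (1 − sin φ)/(1 + sin φ) = 0.3320.
γ' = 134.2 − 62.4 = 71.80 pcf.
Effective vertical stress at 20.0 ft: σ'_v = 100.9×14.6 + 71.80×5.40 = 1861 psf.
σ'_h = K_a σ'_v = 0.3320 × 1861 = 617.8 psf; u = γ_w × 5.40 = 337.0 psf.
Total σ_h = 617.8 + 337.0 = 954.8 psf.

955 psf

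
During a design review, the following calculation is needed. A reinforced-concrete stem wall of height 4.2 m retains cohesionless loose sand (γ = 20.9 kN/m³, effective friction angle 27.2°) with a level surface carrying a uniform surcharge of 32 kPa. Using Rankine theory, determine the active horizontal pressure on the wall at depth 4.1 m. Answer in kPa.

43.9 kPa

K_a = (1 − sin φ)/(1 + sin φ) = 0.3726.
σ_v = γz + q = 20.9 × 4.1 + 32 = 117.7 kPa.
σ_h = K_a σ_v = 0.3726 × 117.7 = 43.85 kPa.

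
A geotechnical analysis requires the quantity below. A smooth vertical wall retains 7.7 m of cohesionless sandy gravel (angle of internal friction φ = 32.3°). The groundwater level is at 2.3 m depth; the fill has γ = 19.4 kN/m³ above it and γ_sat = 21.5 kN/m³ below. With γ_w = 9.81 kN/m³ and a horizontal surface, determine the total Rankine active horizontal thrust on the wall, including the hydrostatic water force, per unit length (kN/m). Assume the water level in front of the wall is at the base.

K_a = tan²(45° − φ/2) = 0.3035.
γ' = 21.5 − 9.81 = 11.69 kN/m³. Depth below WT = 5.4 m.
σ'_h at WT = K_a γ d_w = 13.54 kPa; at base = 13.54 + K_a γ' × 5.4 = 32.70 kPa.
P₁ (0–2.3 m) = ½×13.54×2.3 = 15.57. P₂ (2.3–7.7 m) = ½(13.54+32.70)×5.4 = 124.8.
P_w = ½ γ_w h₂² = 0.5×9.81×5.4² = 143.0. Total = 15.57+124.8+143.0 = 283.5 kN/m.

283 kN/m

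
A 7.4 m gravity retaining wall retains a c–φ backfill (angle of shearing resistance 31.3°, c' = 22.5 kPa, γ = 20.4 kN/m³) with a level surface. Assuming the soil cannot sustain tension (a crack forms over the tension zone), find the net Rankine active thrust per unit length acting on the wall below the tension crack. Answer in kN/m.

39.0 kN/m

K_a = 0.3162; √K_a = 0.5623.
Tension-crack depth z_c = 2c/(γ√K_a) = 2×22.5/(20.4×0.5623) = 3.923 m.
σ_a at base = K_a γ H − 2c√K_a = 0.3162×20.4×7.4 − 2×22.5×0.5623 = 22.43 kPa.
P_a = ½ × 22.43 × (H − z_c) = 0.5×22.43×3.477 = 39.00 kN/m.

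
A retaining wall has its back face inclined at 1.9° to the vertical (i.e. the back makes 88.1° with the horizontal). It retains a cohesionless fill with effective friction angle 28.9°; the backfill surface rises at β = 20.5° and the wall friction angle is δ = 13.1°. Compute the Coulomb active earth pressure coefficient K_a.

0.467

K_a = sin²(α+φ) / [sin²α · sin(α−δ) · (1 + √{sin(φ+δ)sin(φ−β) / (sin(α−δ)sin(α+β))})²].
With α = 88.1°, φ = 28.9°, δ = 13.1°, β = 20.5°: K_a = 0.4674.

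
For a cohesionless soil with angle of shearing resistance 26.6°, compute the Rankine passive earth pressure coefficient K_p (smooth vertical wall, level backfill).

K_p = (1 + sin φ)/(1 − sin φ) = tan²(45° + 26.6°/2) = 2.622.

2.62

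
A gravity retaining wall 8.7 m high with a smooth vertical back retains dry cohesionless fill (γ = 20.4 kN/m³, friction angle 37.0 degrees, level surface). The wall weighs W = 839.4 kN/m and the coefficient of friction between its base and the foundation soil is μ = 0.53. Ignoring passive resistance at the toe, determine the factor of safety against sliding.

2.32

K_a = tan²(45° − 37.0°/2) = 0.2486.
P_a = ½K_aγH² = 0.5×0.2486×20.4×8.7² = 191.9 kN/m, acting at H/3 = 2.900 m above the base.
FS_sliding = μW / P_a = 0.53×839.4 / 191.9 = 2.318.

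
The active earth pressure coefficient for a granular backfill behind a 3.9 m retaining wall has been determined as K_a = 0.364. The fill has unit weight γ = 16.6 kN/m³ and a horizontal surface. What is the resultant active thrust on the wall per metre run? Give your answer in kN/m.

P = ½ K_a γ H² = 0.5 × 0.364 × 16.6 × 3.9² = 45.95 kN/m.

46.0 kN/m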